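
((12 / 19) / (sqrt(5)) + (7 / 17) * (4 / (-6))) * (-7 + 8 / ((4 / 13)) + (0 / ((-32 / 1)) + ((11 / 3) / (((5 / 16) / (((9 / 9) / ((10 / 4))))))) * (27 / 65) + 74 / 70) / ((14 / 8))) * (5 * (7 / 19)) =-1099786 / 104975 + 19796148 * sqrt(5) / 4106375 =0.30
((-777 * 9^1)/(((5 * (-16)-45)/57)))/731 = 398601/91375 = 4.36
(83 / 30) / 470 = 83 / 14100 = 0.01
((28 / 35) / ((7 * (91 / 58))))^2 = 53824 / 10144225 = 0.01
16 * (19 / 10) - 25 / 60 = 1799 / 60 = 29.98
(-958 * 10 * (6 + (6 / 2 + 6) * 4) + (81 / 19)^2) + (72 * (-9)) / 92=-402348.87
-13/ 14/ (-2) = 13/ 28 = 0.46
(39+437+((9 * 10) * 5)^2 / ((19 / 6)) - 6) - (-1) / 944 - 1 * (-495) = 1164268259 / 17936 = 64912.37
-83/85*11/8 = -913/680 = -1.34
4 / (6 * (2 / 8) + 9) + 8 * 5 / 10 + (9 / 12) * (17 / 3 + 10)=1355 / 84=16.13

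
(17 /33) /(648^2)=17 /13856832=0.00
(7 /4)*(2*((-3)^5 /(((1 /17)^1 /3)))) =-86751 /2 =-43375.50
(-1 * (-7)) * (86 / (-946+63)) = -602 / 883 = -0.68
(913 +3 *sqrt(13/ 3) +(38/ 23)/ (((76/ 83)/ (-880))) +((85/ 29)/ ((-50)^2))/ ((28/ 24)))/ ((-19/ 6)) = 2363068731/ 11088875-6 *sqrt(39)/ 19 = 211.13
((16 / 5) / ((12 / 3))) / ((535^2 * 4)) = 1 / 1431125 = 0.00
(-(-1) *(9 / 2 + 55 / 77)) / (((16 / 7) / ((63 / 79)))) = 4599 / 2528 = 1.82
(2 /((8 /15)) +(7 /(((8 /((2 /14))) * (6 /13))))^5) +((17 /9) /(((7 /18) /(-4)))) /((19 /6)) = -80787176879 /33888927744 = -2.38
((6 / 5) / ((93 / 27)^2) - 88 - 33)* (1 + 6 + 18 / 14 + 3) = -45892601 / 33635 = -1364.43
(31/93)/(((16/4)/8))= 2/3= 0.67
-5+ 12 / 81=-131 / 27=-4.85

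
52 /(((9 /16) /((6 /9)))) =1664 /27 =61.63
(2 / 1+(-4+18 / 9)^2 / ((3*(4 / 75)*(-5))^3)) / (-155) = 3 / 80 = 0.04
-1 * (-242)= 242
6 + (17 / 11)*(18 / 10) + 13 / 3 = 2164 / 165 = 13.12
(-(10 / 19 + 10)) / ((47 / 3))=-600 / 893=-0.67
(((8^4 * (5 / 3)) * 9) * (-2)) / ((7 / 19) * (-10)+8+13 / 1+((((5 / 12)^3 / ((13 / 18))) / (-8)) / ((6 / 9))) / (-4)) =-7094.49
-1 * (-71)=71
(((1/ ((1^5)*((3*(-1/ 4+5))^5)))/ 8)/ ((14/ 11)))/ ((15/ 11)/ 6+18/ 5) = 77440/ 1773186491979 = 0.00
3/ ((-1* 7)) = -3/ 7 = -0.43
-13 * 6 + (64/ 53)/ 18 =-37174/ 477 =-77.93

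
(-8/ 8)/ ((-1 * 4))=1/ 4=0.25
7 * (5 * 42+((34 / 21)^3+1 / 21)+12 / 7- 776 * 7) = -48305321 / 1323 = -36511.96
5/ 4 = 1.25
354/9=118/3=39.33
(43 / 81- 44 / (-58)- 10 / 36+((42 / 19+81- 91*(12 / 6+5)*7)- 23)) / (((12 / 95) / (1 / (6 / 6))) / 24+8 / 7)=-13739405365 / 3586923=-3830.42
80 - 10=70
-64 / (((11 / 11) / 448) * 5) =-28672 / 5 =-5734.40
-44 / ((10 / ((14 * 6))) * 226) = -924 / 565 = -1.64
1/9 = 0.11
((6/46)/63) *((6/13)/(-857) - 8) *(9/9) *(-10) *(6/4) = 445670/1793701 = 0.25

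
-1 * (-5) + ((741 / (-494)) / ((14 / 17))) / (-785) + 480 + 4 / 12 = 32003033 / 65940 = 485.34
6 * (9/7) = 54/7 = 7.71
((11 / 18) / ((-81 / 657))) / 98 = -803 / 15876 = -0.05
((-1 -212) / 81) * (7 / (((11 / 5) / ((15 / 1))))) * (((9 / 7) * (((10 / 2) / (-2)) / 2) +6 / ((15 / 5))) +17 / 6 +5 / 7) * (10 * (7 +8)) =-14688125 / 198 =-74182.45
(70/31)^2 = 4900/961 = 5.10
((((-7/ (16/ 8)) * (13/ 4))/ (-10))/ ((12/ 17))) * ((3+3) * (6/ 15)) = 1547/ 400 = 3.87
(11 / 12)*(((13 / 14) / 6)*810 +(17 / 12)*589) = 886831 / 1008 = 879.79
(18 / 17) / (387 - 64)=18 / 5491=0.00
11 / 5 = 2.20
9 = 9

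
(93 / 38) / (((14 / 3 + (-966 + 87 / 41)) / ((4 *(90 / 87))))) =-686340 / 65008633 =-0.01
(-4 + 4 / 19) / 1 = -72 / 19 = -3.79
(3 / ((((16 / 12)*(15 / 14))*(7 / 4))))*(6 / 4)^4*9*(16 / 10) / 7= 2187 / 175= 12.50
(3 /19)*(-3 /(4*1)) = -9 /76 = -0.12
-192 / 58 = -96 / 29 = -3.31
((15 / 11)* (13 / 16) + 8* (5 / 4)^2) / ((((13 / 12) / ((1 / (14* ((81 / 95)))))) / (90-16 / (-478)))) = 349705925 / 3691116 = 94.74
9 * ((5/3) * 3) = 45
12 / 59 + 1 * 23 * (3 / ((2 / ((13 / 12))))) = 17737 / 472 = 37.58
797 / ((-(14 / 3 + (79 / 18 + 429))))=-14346 / 7885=-1.82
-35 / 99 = -0.35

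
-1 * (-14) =14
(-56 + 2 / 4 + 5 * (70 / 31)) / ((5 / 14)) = -19187 / 155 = -123.79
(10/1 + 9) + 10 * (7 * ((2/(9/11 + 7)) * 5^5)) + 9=2407454/43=55987.30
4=4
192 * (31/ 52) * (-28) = -41664/ 13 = -3204.92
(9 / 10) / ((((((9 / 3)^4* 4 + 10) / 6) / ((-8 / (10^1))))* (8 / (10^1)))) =-27 / 1670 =-0.02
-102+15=-87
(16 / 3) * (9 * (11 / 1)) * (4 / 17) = 2112 / 17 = 124.24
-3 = -3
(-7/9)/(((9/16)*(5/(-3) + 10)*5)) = -112/3375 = -0.03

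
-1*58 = -58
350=350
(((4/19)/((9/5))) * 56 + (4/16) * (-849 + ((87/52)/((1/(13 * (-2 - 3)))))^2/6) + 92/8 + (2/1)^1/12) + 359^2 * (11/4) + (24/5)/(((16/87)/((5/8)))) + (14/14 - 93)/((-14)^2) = 354737.33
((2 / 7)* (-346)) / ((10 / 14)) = -692 / 5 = -138.40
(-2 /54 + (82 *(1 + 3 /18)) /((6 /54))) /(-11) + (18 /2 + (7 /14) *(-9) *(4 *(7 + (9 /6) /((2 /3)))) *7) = -733453 /594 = -1234.77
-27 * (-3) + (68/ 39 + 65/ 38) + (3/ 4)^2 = 85.02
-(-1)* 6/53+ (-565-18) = -30893/53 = -582.89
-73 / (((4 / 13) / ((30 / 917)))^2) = -2775825 / 3363556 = -0.83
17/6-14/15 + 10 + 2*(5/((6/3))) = 169/10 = 16.90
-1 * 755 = -755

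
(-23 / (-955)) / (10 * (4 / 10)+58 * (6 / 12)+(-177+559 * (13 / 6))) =138 / 6114865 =0.00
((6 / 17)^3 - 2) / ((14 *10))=-961 / 68782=-0.01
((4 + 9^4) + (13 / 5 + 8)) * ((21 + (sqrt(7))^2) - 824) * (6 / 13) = -157025328 / 65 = -2415774.28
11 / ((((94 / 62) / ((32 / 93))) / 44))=15488 / 141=109.84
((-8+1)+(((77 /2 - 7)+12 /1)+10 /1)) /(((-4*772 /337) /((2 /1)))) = -31341 /3088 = -10.15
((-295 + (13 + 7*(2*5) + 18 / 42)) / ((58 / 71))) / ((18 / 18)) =-105151 / 406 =-258.99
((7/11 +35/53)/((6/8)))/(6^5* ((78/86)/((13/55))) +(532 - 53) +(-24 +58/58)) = 1806/31643491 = 0.00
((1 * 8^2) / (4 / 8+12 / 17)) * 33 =71808 / 41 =1751.41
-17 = -17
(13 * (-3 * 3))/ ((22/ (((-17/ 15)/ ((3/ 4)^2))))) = 1768/ 165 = 10.72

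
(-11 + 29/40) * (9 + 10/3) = -5069/40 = -126.72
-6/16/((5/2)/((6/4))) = -9/40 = -0.22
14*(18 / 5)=252 / 5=50.40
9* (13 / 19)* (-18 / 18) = -117 / 19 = -6.16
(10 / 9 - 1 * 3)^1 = -17 / 9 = -1.89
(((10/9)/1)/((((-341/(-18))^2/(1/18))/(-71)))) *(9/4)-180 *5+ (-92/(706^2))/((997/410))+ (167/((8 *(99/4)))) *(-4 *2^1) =-117895000208440429/130015711364517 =-906.78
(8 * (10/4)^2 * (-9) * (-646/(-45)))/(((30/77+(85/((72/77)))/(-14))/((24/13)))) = 1954.00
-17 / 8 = -2.12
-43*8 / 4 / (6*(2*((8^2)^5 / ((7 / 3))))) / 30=-301 / 579820584960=-0.00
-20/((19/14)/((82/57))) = -22960/1083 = -21.20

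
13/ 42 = 0.31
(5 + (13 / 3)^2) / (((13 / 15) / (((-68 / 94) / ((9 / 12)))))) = -26.46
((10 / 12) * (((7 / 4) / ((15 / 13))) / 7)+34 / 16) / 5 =83 / 180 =0.46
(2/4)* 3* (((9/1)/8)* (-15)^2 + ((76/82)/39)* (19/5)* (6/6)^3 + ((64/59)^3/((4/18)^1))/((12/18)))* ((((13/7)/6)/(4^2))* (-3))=-3439422035849/150896058880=-22.79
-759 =-759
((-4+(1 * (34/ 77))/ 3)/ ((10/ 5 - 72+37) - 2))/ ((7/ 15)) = 890/ 3773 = 0.24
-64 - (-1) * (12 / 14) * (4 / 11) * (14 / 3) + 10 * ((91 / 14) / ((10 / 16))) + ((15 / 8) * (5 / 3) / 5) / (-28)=102089 / 2464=41.43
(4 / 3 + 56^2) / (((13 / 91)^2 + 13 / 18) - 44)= -2767128 / 38153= -72.53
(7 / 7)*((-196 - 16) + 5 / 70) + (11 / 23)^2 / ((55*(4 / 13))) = -15694429 / 74060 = -211.92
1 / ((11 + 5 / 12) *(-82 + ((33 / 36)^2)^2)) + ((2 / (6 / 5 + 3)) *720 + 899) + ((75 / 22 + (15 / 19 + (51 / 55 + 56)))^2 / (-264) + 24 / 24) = 2290578610565925965759 / 1864224567774861600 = 1228.70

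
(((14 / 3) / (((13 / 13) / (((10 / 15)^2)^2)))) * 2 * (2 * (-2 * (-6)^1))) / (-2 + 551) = 3584 / 44469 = 0.08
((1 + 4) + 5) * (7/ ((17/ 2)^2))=280/ 289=0.97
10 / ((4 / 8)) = 20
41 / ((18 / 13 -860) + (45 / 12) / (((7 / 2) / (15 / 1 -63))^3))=-182819 / 46959446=-0.00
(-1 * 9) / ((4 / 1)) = -2.25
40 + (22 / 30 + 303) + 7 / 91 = 67043 / 195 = 343.81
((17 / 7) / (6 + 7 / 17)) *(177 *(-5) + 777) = -40.91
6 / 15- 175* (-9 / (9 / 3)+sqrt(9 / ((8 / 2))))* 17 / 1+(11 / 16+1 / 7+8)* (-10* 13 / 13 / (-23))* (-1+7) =628031 / 140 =4485.94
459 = 459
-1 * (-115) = 115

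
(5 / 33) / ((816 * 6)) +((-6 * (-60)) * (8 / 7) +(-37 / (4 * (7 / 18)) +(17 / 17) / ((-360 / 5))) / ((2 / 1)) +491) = 1007166701 / 1130976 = 890.53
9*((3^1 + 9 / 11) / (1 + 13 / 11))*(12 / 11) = 189 / 11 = 17.18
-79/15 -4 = -139/15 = -9.27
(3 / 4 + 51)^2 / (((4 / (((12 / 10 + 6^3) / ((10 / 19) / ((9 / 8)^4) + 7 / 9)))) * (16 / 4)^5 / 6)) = 770.15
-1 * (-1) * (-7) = -7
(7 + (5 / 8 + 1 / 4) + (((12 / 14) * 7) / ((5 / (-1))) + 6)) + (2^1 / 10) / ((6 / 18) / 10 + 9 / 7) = 142119 / 11080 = 12.83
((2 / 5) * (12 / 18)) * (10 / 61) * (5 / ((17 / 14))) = 0.18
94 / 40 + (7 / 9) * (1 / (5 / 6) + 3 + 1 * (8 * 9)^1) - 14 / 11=39827 / 660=60.34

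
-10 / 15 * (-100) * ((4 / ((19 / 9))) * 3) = 7200 / 19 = 378.95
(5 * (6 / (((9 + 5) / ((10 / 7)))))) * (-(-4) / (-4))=-150 / 49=-3.06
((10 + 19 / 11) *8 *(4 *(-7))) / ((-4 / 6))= 43344 / 11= 3940.36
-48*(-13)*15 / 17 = 9360 / 17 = 550.59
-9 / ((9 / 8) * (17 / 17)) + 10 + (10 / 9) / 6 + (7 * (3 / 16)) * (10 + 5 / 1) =9449 / 432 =21.87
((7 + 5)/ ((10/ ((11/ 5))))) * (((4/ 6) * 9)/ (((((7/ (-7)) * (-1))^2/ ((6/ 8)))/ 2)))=594/ 25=23.76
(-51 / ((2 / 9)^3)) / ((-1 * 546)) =8.51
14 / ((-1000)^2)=7 / 500000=0.00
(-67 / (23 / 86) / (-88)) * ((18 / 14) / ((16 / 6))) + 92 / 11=50161 / 5152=9.74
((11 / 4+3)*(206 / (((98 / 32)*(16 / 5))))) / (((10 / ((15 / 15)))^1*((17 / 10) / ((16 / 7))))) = 94760 / 5831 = 16.25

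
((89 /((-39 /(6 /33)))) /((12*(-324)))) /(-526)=-89 /438671376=-0.00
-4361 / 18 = -242.28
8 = 8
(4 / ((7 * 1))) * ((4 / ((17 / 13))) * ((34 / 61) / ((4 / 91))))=1352 / 61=22.16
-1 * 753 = -753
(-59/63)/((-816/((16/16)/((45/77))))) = 649/330480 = 0.00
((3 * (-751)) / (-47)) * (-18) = -40554 / 47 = -862.85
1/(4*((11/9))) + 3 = 141/44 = 3.20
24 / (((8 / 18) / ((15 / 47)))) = 810 / 47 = 17.23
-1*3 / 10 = -3 / 10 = -0.30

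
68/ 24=17/ 6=2.83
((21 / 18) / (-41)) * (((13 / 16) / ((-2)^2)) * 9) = -273 / 5248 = -0.05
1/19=0.05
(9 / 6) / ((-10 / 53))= -159 / 20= -7.95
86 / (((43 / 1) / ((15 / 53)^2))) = 450 / 2809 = 0.16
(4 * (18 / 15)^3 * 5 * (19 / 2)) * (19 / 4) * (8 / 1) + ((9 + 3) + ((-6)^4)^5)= 91403961001886604 / 25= 3656158440075464.16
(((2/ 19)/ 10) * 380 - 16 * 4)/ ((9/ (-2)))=40/ 3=13.33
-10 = -10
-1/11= -0.09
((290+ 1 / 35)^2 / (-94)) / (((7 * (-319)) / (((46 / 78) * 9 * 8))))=28439813076 / 1671344675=17.02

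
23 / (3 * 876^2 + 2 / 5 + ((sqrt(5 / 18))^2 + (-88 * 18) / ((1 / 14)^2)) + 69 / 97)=0.00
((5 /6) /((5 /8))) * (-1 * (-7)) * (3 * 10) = 280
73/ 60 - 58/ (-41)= 6473/ 2460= 2.63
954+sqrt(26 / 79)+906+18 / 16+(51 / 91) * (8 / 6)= sqrt(2054) / 79+1355443 / 728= 1862.45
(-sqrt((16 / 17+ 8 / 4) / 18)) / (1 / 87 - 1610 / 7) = 145 * sqrt(17) / 340153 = 0.00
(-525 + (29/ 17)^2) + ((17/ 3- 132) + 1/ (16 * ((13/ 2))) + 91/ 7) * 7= -118603019/ 90168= -1315.36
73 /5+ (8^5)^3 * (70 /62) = 6157265115547863 /155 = 39724291068050.73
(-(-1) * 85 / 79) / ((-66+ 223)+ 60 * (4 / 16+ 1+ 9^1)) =85 / 60988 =0.00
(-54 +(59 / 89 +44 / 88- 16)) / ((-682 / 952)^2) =-1388117864 / 10349009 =-134.13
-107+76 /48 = -1265 /12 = -105.42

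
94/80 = 47/40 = 1.18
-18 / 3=-6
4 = 4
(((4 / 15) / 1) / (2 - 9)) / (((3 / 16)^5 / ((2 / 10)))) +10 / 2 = -3556429 / 127575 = -27.88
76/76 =1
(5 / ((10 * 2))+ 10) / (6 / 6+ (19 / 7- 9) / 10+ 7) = 1435 / 1032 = 1.39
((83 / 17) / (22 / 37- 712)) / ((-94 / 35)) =107485 / 42062556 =0.00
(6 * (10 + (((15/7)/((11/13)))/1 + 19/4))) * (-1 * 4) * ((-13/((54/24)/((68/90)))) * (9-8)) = 18822128/10395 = 1810.69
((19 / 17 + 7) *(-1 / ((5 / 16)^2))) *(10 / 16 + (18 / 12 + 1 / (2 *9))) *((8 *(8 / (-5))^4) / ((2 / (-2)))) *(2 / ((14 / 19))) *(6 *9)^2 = 75216007.27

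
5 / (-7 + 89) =5 / 82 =0.06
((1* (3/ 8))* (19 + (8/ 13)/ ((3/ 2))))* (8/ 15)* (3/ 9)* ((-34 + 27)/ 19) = -5299/ 11115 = -0.48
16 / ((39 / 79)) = 1264 / 39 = 32.41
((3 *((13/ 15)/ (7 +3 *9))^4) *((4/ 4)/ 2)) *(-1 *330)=-314171/ 1503378000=-0.00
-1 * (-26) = 26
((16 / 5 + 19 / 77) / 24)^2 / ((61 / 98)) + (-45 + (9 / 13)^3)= -5211392314187 / 116755610400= -44.64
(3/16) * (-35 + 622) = 110.06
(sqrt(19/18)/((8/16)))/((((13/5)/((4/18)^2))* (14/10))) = 100* sqrt(38)/22113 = 0.03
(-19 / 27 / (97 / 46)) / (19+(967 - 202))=-437 / 1026648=-0.00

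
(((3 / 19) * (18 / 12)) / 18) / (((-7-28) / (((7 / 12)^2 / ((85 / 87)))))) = -203 / 1550400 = -0.00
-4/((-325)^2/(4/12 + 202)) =-2428/316875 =-0.01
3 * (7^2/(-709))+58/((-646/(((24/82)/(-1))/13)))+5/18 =159212117/2197093158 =0.07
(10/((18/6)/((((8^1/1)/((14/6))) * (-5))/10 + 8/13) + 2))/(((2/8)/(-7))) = 28000/73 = 383.56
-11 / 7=-1.57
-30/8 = -3.75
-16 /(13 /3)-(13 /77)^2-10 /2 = -672174 /77077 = -8.72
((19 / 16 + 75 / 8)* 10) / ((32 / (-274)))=-115765 / 128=-904.41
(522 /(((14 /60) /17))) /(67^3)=0.13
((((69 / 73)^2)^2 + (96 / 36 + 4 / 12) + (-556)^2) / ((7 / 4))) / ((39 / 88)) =441459617864320 / 1107531399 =398597.84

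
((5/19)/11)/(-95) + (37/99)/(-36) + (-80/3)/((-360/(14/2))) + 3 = 4513259/1286604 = 3.51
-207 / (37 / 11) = -2277 / 37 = -61.54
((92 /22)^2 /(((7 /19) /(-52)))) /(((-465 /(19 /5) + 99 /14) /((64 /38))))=133798912 /3710949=36.06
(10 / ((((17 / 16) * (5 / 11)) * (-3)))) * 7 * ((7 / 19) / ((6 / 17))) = -8624 / 171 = -50.43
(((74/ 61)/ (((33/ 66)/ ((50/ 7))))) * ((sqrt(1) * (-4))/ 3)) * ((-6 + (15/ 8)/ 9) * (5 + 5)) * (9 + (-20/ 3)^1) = 5143000/ 1647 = 3122.65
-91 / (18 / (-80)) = 3640 / 9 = 404.44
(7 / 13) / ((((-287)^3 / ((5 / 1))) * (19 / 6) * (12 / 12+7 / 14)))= -20 / 834150863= -0.00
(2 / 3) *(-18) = -12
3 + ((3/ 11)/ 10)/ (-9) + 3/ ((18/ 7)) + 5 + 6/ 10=537/ 55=9.76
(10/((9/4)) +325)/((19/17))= 50405/171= 294.77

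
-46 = -46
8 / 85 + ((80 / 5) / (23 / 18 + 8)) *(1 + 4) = 123736 / 14195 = 8.72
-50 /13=-3.85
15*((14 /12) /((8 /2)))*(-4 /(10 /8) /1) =-14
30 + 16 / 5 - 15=91 / 5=18.20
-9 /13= -0.69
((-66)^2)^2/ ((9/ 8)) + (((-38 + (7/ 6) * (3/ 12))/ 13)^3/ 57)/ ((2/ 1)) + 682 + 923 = 58402733285299879/ 3462331392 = 16868036.79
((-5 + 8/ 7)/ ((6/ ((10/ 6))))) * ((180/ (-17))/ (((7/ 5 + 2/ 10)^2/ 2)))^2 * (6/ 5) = -11390625/ 129472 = -87.98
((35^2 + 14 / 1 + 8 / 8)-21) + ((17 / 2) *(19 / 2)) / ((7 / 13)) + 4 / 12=1369.30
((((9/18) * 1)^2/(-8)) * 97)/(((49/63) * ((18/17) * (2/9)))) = -14841/896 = -16.56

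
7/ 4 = 1.75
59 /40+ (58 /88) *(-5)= -801 /440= -1.82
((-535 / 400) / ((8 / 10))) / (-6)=107 / 384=0.28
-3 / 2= -1.50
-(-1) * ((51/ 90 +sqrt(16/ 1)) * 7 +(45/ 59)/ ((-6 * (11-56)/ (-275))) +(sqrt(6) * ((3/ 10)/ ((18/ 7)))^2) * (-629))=9201/ 295-30821 * sqrt(6)/ 3600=10.22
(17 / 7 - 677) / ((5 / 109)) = -514698 / 35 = -14705.66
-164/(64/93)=-3813/16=-238.31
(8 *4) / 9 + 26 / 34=661 / 153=4.32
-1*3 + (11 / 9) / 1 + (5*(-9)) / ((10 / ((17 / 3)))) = -491 / 18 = -27.28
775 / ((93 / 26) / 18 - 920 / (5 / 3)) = -120900 / 86081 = -1.40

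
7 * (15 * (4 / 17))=420 / 17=24.71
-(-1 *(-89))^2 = -7921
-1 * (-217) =217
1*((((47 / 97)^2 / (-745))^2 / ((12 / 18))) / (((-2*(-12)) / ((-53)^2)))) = 13707023929 / 786175426992400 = 0.00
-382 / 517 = -0.74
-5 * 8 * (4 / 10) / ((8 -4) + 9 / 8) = -128 / 41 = -3.12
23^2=529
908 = 908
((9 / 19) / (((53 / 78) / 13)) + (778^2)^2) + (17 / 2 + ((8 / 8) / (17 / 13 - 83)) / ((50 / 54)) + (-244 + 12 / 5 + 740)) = 544176620774725656 / 1485325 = 366368721171.95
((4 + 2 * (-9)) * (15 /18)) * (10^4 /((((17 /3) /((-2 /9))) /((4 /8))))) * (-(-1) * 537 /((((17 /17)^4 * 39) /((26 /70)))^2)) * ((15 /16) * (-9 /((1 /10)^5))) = -11187500000 /119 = -94012605.04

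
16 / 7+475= 3341 / 7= 477.29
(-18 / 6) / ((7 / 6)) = -18 / 7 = -2.57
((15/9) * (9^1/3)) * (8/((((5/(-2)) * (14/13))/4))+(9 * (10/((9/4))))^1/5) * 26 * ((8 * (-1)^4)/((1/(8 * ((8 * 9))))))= -2327698.29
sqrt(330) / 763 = 0.02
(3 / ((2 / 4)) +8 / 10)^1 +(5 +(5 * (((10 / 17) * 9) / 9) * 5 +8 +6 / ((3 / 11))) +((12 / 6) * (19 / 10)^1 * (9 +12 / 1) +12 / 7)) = 82122 / 595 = 138.02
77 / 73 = 1.05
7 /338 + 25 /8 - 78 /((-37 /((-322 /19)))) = -30966973 /950456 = -32.58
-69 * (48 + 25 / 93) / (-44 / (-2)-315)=103247 / 9083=11.37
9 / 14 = 0.64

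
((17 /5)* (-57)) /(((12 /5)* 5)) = -323 /20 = -16.15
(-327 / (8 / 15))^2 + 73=24063697 / 64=375995.27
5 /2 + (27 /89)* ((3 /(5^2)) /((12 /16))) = 11341 /4450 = 2.55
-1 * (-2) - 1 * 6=-4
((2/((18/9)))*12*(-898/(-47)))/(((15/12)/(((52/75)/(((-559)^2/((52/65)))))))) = 229888/706086875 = 0.00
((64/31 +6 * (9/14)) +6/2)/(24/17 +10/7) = 16456/5239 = 3.14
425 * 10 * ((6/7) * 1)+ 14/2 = 25549/7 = 3649.86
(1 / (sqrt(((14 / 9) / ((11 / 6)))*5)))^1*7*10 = sqrt(1155) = 33.99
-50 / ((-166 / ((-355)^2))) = 3150625 / 83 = 37959.34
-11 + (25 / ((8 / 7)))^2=29921 / 64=467.52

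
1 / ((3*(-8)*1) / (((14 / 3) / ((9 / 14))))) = -0.30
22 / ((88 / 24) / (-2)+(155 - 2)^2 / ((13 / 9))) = 1716 / 1263943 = 0.00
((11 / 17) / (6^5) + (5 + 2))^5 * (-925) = -627600979115200195491305545859375 / 40366943471311896006623232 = -15547399.06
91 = 91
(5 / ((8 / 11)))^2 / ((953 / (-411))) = -1243275 / 60992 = -20.38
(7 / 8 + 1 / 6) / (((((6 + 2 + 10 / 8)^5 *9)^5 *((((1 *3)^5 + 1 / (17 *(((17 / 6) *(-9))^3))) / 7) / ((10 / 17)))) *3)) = 0.00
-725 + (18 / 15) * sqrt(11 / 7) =-725 + 6 * sqrt(77) / 35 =-723.50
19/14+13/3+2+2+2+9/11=5779/462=12.51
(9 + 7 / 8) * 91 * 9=64701 / 8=8087.62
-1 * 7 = -7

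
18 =18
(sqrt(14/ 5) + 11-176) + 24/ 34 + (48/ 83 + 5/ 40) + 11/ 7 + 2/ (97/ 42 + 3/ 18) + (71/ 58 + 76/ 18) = -41760883819/ 268101288 + sqrt(70)/ 5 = -154.09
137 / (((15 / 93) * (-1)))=-4247 / 5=-849.40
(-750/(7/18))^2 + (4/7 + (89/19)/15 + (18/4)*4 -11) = 51941360096/13965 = 3719395.64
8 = 8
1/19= 0.05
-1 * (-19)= 19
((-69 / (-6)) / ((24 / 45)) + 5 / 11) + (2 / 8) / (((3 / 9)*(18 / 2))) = 11669 / 528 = 22.10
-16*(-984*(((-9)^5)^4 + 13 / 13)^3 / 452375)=28292130161852804983726409866697608396171825319386000592612352 / 452375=62541321164637314139212840000000000000000000000000000000.00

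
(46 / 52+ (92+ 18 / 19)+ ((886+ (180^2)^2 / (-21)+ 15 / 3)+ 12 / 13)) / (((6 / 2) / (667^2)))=-25634069858448417 / 3458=-7412975667567.50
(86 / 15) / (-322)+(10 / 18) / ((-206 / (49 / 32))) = -1047593 / 47759040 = -0.02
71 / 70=1.01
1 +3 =4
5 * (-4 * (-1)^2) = -20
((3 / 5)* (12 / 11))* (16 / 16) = 36 / 55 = 0.65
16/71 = 0.23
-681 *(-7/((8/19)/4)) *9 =815157/2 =407578.50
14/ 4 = 3.50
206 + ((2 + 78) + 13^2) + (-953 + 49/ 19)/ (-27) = 251473/ 513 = 490.20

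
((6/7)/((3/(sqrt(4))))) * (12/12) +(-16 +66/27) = -818/63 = -12.98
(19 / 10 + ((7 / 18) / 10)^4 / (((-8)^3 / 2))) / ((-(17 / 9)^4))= -510603261599 / 3421020160000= -0.15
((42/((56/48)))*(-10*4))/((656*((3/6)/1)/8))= -1440/41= -35.12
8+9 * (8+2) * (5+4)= 818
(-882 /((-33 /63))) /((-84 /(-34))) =7497 /11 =681.55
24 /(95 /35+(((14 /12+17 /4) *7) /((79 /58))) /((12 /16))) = 119448 /198239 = 0.60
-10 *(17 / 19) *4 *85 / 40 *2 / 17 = -170 / 19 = -8.95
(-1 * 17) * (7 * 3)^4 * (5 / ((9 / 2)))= -3673530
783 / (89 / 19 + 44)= 14877 / 925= 16.08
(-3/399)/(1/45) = -45/133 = -0.34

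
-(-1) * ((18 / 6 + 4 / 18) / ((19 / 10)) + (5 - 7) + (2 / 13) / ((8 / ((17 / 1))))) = 203 / 8892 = 0.02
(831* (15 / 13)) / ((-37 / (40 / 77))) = -498600 / 37037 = -13.46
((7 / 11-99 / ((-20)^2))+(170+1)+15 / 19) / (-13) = -13.24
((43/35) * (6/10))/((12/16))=0.98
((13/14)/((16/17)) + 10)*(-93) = -1021.75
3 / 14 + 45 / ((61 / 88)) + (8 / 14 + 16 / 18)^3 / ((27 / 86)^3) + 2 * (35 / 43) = 4321976453242955 / 25819107579846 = 167.39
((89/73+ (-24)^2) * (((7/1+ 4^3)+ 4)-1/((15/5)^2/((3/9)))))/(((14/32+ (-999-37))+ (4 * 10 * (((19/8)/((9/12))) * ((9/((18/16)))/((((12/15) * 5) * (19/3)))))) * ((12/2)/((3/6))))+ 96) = -1364564608/14492763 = -94.15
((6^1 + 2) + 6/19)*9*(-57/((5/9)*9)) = -853.20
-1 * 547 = -547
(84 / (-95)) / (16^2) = -21 / 6080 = -0.00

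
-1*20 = -20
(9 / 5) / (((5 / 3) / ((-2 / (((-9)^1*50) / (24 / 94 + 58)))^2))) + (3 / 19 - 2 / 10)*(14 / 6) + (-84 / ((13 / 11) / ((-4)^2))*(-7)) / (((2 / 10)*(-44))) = -23137174816432 / 25576078125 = -904.64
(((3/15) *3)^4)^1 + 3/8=2523/5000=0.50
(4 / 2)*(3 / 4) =3 / 2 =1.50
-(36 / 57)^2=-144 / 361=-0.40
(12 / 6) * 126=252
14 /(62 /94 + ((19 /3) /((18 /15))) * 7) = 11844 /31813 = 0.37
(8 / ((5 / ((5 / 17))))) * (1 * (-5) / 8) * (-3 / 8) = 15 / 136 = 0.11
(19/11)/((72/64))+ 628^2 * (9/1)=351396296/99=3549457.54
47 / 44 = 1.07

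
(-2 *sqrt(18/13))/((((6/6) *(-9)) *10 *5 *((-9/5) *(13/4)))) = -4 *sqrt(26)/22815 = -0.00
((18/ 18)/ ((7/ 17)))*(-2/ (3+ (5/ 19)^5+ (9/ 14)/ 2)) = -336749464/ 230364707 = -1.46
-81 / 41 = -1.98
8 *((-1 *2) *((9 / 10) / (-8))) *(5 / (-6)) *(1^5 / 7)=-3 / 14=-0.21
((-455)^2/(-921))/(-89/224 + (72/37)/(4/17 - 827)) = 8038631692000/14293088337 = 562.41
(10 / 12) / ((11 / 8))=20 / 33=0.61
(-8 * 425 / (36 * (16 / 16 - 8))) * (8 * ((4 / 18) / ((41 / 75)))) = 340000 / 7749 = 43.88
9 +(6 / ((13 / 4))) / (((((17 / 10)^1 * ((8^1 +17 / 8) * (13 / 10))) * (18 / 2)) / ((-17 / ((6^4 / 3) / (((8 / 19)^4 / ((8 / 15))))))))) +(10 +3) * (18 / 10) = 32.40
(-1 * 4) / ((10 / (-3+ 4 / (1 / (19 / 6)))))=-58 / 15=-3.87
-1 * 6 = -6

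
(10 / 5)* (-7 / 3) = -14 / 3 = -4.67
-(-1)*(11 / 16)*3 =33 / 16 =2.06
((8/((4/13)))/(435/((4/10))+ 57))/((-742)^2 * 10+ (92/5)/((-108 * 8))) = 1440/348989812927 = 0.00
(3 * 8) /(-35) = -24 /35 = -0.69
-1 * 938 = -938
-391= -391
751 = 751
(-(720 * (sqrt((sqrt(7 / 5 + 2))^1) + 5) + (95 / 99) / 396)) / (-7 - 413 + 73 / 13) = 1872 * 17^(1 / 4) * 5^(3 / 4) / 5387 + 1834748435 / 211191948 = 11.05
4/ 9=0.44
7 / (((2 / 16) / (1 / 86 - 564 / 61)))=-1356404 / 2623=-517.12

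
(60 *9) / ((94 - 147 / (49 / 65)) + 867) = 270 / 383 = 0.70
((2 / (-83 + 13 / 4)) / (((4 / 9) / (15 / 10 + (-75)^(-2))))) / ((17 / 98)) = -1653946 / 3389375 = -0.49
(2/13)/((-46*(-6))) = 0.00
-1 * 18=-18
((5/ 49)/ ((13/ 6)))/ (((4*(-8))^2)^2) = 15/ 333971456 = 0.00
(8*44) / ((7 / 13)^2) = 59488 / 49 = 1214.04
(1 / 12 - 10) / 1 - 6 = -15.92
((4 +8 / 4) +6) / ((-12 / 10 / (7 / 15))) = -14 / 3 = -4.67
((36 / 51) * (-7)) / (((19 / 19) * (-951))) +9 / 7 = 48697 / 37723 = 1.29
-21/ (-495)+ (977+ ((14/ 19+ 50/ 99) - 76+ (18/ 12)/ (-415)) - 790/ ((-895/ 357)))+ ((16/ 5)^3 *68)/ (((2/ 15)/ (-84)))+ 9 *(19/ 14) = -6859252448540962/ 4890552975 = -1402551.51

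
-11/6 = -1.83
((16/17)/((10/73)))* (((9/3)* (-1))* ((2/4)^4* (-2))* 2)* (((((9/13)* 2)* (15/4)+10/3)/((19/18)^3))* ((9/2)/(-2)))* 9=-60348078/79781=-756.42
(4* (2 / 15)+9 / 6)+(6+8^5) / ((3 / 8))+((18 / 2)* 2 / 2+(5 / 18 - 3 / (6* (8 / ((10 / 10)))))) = 62934179 / 720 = 87408.58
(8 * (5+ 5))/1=80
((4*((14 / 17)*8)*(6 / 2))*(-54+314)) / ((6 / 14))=815360 / 17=47962.35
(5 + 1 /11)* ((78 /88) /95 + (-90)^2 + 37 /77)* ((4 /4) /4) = 21547303 /2090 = 10309.71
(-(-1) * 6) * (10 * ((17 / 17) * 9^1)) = 540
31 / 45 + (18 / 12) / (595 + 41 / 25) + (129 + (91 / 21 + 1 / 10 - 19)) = 51516017 / 447480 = 115.12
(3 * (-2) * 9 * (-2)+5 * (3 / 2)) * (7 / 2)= 1617 / 4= 404.25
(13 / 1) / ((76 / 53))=689 / 76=9.07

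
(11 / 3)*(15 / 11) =5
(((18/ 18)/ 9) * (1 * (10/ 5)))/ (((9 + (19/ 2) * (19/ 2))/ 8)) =64/ 3573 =0.02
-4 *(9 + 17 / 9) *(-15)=1960 / 3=653.33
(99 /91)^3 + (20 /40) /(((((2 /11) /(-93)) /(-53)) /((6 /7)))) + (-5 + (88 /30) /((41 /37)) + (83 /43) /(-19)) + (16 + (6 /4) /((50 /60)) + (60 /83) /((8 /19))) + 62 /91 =73145054868437525 /6285349578963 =11637.39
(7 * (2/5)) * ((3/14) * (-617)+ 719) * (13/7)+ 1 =21366/7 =3052.29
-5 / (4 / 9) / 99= -5 / 44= -0.11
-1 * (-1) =1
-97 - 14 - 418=-529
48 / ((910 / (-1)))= -24 / 455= -0.05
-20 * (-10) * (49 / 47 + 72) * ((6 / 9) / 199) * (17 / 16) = 1459025 / 28059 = 52.00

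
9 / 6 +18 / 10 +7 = 103 / 10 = 10.30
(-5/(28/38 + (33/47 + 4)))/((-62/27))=40185/100378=0.40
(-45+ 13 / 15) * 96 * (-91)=385548.80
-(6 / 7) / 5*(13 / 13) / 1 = -0.17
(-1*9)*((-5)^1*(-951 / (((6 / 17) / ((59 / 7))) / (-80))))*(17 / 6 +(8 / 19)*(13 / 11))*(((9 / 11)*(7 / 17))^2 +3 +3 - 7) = -726538608300000 / 3009391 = -241423799.13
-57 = -57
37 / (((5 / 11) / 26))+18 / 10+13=10656 / 5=2131.20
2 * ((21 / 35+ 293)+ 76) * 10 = 7392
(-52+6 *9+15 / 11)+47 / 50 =2367 / 550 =4.30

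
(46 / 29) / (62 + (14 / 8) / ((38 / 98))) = 3496 / 146595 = 0.02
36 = 36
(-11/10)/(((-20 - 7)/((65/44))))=13/216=0.06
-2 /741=-0.00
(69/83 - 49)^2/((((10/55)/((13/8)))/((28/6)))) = 3999997001/41334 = 96772.56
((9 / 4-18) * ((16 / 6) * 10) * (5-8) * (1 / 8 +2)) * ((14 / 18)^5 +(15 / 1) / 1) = 40924.59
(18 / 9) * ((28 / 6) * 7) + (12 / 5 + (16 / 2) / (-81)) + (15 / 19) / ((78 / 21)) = 13574173 / 200070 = 67.85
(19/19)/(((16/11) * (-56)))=-11/896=-0.01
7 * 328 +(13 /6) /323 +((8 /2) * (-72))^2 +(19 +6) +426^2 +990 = 518862691 /1938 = 267731.01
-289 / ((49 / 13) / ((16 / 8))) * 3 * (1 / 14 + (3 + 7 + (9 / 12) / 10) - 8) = -6773871 / 6860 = -987.44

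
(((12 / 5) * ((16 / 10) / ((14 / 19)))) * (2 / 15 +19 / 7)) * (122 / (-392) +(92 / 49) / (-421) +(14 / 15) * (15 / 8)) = 2689476296 / 126352625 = 21.29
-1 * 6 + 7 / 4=-17 / 4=-4.25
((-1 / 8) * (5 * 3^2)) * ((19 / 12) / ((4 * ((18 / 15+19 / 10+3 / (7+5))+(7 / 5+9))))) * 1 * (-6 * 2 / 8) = 171 / 704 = 0.24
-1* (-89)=89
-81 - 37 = -118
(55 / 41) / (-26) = -55 / 1066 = -0.05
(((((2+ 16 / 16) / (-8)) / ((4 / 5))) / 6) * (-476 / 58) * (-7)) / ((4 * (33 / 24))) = -4165 / 5104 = -0.82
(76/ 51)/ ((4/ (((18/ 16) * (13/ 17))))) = 741/ 2312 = 0.32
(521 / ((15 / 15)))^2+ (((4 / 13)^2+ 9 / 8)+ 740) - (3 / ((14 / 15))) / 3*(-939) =2585453987 / 9464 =273188.29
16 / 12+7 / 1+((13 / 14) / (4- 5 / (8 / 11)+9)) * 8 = 9823 / 1029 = 9.55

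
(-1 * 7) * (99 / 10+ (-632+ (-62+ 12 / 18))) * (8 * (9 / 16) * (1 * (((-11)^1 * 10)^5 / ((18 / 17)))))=-982353524267500 / 3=-327451174755833.33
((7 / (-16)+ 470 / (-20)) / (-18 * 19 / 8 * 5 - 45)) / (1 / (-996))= -92.14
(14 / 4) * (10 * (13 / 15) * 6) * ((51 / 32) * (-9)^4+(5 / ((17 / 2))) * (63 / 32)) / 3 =172566849 / 272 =634436.94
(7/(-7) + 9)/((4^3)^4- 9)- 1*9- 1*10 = -318766925/16777207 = -19.00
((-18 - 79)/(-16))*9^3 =70713/16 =4419.56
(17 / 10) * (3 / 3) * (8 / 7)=68 / 35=1.94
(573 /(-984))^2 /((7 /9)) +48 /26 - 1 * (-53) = 541220021 /9790144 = 55.28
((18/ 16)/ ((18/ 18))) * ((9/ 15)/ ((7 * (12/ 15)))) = 27/ 224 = 0.12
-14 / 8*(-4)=7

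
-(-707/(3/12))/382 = 1414/191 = 7.40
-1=-1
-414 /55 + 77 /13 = -1147 /715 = -1.60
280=280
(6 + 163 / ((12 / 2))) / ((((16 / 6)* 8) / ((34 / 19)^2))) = 57511 / 11552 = 4.98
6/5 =1.20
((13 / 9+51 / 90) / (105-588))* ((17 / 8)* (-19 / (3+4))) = 58463 / 2434320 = 0.02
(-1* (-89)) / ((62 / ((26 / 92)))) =1157 / 2852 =0.41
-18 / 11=-1.64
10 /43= 0.23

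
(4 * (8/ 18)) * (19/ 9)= 3.75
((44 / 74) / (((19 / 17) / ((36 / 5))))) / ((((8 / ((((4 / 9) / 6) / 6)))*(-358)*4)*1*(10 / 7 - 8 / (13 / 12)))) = 17017 / 24553315440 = 0.00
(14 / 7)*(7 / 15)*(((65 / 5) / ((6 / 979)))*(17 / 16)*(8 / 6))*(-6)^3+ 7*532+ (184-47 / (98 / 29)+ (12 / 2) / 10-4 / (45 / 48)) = -884814719 / 1470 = -601914.77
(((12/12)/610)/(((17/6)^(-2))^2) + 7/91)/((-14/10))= -1876333/14388192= -0.13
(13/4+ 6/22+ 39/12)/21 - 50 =-22951/462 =-49.68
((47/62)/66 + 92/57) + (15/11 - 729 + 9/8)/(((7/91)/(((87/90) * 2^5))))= -37857161229/129580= -292152.81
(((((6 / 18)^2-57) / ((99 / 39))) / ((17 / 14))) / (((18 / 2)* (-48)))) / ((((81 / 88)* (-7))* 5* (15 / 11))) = -73216 / 75287475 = -0.00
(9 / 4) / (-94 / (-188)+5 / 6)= 27 / 16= 1.69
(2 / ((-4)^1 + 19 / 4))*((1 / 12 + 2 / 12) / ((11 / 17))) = 34 / 33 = 1.03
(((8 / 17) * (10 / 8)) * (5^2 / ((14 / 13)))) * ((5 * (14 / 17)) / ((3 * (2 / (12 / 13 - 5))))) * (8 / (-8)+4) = -33125 / 289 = -114.62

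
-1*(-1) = 1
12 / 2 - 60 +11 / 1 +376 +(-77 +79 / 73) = 18767 / 73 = 257.08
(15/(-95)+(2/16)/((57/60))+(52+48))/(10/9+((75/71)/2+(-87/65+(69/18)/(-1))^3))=-0.73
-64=-64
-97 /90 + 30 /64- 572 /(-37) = 791231 /53280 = 14.85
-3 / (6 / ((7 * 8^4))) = -14336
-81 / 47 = -1.72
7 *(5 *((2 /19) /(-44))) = -35 /418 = -0.08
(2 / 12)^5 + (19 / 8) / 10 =0.24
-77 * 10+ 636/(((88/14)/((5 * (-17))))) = -9370.45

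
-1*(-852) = 852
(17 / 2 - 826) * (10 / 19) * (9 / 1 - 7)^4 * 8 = -1046400 / 19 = -55073.68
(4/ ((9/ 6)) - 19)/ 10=-49/ 30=-1.63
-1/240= -0.00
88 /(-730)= -44 /365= -0.12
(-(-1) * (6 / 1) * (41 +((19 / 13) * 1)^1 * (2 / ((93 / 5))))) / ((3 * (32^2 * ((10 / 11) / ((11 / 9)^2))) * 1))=66229229 / 501396480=0.13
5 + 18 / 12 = 13 / 2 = 6.50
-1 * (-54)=54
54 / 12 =9 / 2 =4.50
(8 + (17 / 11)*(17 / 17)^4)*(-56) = -5880 / 11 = -534.55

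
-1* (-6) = 6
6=6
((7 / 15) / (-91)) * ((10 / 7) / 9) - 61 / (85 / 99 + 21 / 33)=-40.80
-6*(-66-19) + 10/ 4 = 1025/ 2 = 512.50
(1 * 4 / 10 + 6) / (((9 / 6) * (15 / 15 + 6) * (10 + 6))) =0.04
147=147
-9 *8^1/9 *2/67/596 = -4/9983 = -0.00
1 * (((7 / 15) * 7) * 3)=49 / 5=9.80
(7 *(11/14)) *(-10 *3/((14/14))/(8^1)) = -165/8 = -20.62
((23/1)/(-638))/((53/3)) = -69/33814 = -0.00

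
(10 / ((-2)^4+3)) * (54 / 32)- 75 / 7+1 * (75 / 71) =-662505 / 75544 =-8.77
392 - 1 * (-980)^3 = 941192392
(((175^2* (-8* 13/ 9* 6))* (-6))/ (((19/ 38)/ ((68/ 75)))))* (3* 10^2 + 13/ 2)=21242166400/ 3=7080722133.33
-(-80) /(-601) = -80 /601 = -0.13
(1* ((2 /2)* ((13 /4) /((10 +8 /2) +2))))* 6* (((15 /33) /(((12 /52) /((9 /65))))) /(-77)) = -117 /27104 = -0.00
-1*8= -8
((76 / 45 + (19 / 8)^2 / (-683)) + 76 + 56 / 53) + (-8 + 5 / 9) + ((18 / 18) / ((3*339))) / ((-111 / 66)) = 31075009893971 / 435882294720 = 71.29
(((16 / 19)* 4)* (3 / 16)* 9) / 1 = 108 / 19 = 5.68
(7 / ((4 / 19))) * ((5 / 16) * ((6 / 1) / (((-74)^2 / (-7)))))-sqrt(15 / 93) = -sqrt(155) / 31-13965 / 175232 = -0.48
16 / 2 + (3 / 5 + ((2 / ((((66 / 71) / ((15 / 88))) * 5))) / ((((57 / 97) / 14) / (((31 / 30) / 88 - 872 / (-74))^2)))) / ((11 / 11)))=66262887028852841 / 263227657651200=251.73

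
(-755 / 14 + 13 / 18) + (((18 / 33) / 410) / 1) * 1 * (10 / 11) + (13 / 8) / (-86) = -11444742131 / 215029584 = -53.22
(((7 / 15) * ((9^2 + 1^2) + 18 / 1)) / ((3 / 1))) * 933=43540 / 3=14513.33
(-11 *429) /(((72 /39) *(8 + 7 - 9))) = -20449 /48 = -426.02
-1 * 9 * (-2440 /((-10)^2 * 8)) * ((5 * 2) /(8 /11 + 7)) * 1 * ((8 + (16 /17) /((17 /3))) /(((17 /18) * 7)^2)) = 461766096 /69572993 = 6.64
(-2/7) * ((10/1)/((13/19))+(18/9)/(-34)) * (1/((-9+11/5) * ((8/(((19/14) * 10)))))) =1528075/1472744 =1.04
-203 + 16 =-187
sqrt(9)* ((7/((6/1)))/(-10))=-7/20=-0.35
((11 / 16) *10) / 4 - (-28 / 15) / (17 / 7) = 20297 / 8160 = 2.49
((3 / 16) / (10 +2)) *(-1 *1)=-1 / 64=-0.02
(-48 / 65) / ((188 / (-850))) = 2040 / 611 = 3.34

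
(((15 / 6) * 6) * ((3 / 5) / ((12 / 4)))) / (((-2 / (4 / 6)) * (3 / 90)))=-30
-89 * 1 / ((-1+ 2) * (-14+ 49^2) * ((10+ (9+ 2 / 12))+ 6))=-534 / 360437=-0.00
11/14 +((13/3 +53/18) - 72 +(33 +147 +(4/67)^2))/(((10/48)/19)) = 9911861317/942690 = 10514.44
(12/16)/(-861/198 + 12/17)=-1683/8174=-0.21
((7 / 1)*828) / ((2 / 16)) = 46368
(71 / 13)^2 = 5041 / 169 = 29.83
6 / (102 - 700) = -3 / 299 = -0.01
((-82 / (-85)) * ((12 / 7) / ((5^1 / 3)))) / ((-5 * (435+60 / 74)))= -36408 / 79953125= -0.00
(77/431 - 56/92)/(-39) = 1421/128869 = 0.01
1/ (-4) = -1/ 4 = -0.25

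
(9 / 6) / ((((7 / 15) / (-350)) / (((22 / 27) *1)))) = -2750 / 3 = -916.67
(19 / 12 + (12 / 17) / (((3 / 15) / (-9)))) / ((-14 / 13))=80041 / 2856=28.03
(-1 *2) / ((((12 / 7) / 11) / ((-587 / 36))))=45199 / 216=209.25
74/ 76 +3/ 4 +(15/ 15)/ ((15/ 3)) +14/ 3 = 7513/ 1140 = 6.59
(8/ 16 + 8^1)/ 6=17/ 12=1.42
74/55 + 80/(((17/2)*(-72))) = 10222/8415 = 1.21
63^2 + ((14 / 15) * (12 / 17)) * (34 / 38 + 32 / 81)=103863179 / 26163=3969.85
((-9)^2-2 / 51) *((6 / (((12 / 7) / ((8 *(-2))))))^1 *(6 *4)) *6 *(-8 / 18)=14798336 / 51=290163.45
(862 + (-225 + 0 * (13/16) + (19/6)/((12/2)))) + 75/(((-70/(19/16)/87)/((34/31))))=16127833/31248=516.12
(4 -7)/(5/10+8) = -6/17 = -0.35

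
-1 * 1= -1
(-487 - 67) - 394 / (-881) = -487680 / 881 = -553.55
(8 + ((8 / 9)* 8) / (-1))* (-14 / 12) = -28 / 27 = -1.04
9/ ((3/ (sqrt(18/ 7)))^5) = 36 * sqrt(14)/ 343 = 0.39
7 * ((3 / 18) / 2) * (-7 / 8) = -49 / 96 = -0.51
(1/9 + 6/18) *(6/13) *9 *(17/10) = 204/65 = 3.14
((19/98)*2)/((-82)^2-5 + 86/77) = 0.00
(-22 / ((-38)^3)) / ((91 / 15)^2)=0.00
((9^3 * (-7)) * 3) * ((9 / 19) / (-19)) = 137781 / 361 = 381.66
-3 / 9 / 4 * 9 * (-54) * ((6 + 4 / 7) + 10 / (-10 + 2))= 12069 / 56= 215.52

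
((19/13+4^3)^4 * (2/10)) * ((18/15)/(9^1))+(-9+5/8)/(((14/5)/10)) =58736725925287/119956200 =489651.44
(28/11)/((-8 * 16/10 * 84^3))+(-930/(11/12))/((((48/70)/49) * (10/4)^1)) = -432152340485/14902272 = -28999.09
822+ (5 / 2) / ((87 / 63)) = 47781 / 58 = 823.81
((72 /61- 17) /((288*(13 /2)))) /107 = -965 /12218544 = -0.00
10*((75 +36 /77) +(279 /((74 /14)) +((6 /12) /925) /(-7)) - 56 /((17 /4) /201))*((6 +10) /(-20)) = 24412356748 /1210825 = 20161.75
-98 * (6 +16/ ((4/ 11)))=-4900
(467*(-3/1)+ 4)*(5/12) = -6985/12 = -582.08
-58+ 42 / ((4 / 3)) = -53 / 2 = -26.50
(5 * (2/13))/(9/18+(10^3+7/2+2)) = 5/6539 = 0.00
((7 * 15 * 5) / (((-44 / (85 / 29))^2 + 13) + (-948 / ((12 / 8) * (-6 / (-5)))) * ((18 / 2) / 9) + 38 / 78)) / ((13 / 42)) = -238966875 / 40551143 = -5.89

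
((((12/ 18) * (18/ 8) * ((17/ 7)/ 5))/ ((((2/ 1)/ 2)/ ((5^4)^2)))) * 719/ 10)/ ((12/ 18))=1718859375/ 56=30693917.41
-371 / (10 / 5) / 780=-371 / 1560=-0.24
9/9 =1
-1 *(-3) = 3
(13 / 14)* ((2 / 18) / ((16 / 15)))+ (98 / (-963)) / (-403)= 8430547 / 86931936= 0.10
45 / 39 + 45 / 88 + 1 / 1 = 3049 / 1144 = 2.67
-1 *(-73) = 73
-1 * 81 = -81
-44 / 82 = -22 / 41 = -0.54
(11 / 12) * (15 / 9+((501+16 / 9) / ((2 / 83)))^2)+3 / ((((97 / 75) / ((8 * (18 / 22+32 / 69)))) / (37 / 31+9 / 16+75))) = 107312247298705615 / 268897968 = 399081659.47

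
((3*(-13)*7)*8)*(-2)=4368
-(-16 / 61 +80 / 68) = -948 / 1037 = -0.91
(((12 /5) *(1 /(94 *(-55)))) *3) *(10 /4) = -9 /2585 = -0.00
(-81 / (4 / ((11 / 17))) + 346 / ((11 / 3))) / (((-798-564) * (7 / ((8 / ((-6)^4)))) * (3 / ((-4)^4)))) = -324176 / 72205749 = -0.00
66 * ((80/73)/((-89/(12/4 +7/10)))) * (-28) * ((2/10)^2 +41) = 561230208/162425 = 3455.32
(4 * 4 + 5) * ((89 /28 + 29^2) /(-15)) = -23637 /20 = -1181.85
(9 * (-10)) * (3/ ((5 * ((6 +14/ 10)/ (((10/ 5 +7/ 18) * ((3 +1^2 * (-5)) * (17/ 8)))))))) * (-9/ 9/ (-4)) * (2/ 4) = 10965/ 1184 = 9.26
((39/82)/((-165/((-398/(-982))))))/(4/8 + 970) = -2587/2149084905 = -0.00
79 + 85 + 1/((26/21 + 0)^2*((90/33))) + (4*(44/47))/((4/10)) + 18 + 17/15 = 36741313/190632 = 192.73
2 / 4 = 0.50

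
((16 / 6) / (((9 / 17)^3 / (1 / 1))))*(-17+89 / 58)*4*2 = -47007584 / 21141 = -2223.53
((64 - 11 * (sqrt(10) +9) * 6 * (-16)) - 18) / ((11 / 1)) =96 * sqrt(10) +9550 / 11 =1171.76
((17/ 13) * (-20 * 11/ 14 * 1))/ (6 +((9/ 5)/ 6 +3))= -18700/ 8463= -2.21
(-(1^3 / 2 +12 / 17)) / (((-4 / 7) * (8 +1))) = 0.23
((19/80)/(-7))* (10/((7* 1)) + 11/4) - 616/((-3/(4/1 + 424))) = 4133993971/47040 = 87882.52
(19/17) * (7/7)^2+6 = 121/17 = 7.12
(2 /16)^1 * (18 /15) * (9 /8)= 27 /160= 0.17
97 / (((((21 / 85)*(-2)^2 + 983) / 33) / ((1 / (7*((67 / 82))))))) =0.57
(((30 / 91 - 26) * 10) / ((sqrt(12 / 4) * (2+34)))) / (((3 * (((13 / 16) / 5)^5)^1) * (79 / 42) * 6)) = -19136512000000 * sqrt(3) / 30886750791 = -1073.13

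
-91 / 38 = -2.39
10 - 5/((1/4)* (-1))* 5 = 110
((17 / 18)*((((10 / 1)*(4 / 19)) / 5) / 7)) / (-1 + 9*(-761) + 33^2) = -0.00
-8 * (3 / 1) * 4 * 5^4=-60000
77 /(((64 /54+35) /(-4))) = -8.51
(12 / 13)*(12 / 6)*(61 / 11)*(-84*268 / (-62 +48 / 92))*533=1998134.67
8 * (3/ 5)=24/ 5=4.80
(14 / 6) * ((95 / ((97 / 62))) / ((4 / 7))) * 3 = 743.84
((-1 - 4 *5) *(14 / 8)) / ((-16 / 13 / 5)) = 9555 / 64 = 149.30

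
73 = 73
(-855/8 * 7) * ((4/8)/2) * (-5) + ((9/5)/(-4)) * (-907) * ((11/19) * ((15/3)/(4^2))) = 1226943/1216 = 1009.00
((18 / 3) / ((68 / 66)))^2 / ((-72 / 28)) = -7623 / 578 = -13.19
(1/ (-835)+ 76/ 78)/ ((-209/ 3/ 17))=-48977/ 206245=-0.24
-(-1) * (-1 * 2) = -2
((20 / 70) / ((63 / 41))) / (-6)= -41 / 1323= -0.03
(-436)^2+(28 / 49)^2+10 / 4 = 18629685 / 98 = 190098.83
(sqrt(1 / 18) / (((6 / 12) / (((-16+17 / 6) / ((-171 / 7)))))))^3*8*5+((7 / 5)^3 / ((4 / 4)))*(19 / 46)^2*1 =123823 / 264500+1691123770*sqrt(2) / 3645153819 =1.12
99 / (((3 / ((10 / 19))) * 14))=165 / 133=1.24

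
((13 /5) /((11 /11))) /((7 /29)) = 377 /35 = 10.77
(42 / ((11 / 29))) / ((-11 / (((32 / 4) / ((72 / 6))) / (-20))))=203 / 605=0.34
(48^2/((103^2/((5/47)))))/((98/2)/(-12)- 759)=-138240/4565890811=-0.00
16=16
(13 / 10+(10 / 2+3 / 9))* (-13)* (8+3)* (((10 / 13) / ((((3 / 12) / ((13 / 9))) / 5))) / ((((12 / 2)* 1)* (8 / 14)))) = -995995 / 162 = -6148.12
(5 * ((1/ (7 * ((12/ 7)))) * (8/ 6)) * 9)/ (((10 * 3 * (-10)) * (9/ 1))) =-1/ 540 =-0.00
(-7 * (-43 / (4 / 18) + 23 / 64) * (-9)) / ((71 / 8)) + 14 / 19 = -1370.29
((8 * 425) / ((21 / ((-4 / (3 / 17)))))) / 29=-231200 / 1827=-126.55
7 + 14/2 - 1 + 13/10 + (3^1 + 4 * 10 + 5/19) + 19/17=58.68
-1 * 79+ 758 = 679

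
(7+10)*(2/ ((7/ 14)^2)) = 136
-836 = -836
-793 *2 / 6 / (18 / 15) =-220.28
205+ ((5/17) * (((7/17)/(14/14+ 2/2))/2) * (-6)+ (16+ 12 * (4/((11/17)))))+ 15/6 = 945753/3179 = 297.50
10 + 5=15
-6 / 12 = -1 / 2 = -0.50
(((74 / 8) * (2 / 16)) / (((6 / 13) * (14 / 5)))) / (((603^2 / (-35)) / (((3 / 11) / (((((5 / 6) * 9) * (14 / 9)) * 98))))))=-2405 / 117068523264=-0.00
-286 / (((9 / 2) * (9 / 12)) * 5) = -2288 / 135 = -16.95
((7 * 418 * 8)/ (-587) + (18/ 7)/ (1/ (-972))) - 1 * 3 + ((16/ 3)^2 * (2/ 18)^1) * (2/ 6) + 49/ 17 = -43087001654/ 16974279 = -2538.37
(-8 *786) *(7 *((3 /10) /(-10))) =33012 /25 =1320.48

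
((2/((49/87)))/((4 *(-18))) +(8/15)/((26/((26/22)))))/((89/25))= -4055/575652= -0.01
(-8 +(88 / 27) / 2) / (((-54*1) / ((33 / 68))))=473 / 8262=0.06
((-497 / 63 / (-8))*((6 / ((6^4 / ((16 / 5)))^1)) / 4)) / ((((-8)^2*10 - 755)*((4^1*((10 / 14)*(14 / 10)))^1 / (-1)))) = 71 / 8942400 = 0.00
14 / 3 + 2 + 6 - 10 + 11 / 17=169 / 51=3.31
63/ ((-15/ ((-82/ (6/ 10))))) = 574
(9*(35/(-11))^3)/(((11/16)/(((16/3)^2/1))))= -175616000/14641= -11994.81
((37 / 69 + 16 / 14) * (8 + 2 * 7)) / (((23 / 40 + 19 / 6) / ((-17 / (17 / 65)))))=-46389200 / 72289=-641.72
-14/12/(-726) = 7/4356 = 0.00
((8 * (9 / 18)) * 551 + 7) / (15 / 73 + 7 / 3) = 484209 / 556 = 870.88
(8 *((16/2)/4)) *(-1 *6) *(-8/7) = 768/7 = 109.71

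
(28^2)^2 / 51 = 614656 / 51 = 12052.08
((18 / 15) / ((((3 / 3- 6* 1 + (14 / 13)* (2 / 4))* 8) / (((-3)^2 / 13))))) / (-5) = 0.00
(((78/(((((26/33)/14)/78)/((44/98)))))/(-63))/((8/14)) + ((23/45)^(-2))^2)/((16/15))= -1250.28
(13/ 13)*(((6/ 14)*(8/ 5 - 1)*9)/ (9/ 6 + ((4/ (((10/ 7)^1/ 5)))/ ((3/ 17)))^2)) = 0.00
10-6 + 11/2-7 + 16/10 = 41/10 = 4.10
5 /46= 0.11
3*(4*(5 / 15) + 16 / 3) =20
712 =712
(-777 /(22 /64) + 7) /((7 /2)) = -7082 /11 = -643.82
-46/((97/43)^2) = -9.04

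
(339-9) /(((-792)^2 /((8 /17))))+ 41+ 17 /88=1663885 /40392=41.19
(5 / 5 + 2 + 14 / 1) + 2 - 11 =8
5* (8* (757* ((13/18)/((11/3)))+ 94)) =9724.24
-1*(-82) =82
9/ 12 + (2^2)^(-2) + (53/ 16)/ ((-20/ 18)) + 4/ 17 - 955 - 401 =-3693579/ 2720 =-1357.93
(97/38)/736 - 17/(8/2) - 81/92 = -143391/27968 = -5.13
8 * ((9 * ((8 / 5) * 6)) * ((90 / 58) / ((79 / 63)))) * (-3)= -5878656 / 2291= -2565.98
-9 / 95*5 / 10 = -9 / 190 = -0.05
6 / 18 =0.33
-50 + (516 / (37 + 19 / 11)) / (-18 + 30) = -20827 / 426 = -48.89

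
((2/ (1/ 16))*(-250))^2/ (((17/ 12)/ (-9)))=-6912000000/ 17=-406588235.29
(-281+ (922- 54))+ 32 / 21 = 12359 / 21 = 588.52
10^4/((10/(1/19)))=52.63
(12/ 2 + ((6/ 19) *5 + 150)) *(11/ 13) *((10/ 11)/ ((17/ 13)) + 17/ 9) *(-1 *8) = -34722416/ 12597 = -2756.40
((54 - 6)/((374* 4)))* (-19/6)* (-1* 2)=38/187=0.20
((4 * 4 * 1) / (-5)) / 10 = -8 / 25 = -0.32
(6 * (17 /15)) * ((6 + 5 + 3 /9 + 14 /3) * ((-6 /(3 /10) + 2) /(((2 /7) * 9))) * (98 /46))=-186592 /115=-1622.54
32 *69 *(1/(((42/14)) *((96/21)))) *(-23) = -3703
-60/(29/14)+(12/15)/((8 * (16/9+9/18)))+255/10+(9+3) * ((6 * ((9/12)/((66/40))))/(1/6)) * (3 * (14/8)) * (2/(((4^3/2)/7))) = 117083499/261580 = 447.60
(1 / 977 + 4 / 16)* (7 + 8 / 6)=2.09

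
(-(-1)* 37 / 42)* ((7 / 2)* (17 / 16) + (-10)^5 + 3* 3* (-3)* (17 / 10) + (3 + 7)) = -592190513 / 6720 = -88123.59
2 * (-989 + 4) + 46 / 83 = -163464 / 83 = -1969.45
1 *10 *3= 30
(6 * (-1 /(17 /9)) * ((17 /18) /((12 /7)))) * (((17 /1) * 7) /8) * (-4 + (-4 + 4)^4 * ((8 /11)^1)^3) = 833 /8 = 104.12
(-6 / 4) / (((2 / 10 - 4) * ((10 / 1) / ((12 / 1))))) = 9 / 19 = 0.47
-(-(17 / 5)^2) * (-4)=-1156 / 25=-46.24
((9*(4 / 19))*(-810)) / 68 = -7290 / 323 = -22.57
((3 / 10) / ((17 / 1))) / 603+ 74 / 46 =1264313 / 785910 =1.61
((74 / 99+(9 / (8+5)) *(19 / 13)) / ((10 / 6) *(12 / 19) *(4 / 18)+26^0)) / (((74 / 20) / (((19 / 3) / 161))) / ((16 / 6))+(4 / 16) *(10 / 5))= 850082800 / 21327754877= 0.04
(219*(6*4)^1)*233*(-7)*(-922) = 7903878192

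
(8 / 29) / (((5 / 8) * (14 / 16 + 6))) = 512 / 7975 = 0.06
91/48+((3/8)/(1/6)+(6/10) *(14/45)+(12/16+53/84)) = 47993/8400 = 5.71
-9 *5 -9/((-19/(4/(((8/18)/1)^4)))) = 4329/1216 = 3.56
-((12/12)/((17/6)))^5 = -7776/1419857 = -0.01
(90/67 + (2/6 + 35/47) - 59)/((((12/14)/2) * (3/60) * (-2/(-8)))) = -10561.36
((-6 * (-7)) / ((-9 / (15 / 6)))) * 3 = -35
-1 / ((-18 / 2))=0.11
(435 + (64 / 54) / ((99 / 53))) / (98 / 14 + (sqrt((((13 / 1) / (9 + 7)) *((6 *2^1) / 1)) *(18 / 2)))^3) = -521674048 / 115581629295 + 121102904 *sqrt(39) / 1426933695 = 0.53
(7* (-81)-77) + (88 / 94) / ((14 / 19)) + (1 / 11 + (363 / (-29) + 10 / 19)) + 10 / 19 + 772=235094386 / 1994069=117.90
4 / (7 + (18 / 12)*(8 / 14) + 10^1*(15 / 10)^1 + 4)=7 / 47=0.15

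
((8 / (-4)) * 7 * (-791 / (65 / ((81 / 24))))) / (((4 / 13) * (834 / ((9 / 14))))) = 64071 / 44480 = 1.44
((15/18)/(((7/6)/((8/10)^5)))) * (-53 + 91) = 38912/4375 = 8.89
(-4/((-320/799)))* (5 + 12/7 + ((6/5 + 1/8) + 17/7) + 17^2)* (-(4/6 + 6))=-66996949/3360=-19939.57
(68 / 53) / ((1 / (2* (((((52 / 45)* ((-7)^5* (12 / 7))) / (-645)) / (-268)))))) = -16979872 / 34355925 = -0.49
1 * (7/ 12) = 7/ 12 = 0.58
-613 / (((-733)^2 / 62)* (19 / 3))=-114018 / 10208491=-0.01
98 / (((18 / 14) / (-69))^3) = -408981538 / 27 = -15147464.37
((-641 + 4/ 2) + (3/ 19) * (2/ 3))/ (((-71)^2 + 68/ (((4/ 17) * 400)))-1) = -4855600/ 38309491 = -0.13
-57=-57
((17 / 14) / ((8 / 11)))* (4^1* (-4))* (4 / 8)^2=-6.68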